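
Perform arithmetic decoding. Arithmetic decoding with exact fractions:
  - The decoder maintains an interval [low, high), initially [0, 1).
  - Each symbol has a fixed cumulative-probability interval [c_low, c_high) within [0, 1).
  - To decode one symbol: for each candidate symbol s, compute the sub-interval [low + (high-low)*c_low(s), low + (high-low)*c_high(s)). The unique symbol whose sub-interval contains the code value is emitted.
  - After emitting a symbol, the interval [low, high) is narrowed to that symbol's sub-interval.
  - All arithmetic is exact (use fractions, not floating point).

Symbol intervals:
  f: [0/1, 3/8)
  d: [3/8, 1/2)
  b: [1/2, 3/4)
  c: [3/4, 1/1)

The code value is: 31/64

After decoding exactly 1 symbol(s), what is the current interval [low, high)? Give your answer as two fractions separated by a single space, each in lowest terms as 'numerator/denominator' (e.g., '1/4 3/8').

Step 1: interval [0/1, 1/1), width = 1/1 - 0/1 = 1/1
  'f': [0/1 + 1/1*0/1, 0/1 + 1/1*3/8) = [0/1, 3/8)
  'd': [0/1 + 1/1*3/8, 0/1 + 1/1*1/2) = [3/8, 1/2) <- contains code 31/64
  'b': [0/1 + 1/1*1/2, 0/1 + 1/1*3/4) = [1/2, 3/4)
  'c': [0/1 + 1/1*3/4, 0/1 + 1/1*1/1) = [3/4, 1/1)
  emit 'd', narrow to [3/8, 1/2)

Answer: 3/8 1/2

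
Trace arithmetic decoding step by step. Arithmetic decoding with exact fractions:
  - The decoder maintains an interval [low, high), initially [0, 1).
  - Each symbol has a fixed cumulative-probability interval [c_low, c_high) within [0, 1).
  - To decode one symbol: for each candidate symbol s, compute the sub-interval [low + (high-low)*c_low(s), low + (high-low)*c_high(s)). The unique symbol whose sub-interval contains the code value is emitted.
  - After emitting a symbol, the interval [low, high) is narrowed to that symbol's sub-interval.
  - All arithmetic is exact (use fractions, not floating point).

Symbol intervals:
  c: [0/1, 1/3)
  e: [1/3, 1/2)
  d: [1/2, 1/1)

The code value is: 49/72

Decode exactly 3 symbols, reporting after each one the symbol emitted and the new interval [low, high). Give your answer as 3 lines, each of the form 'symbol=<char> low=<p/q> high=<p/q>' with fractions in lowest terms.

Answer: symbol=d low=1/2 high=1/1
symbol=e low=2/3 high=3/4
symbol=c low=2/3 high=25/36

Derivation:
Step 1: interval [0/1, 1/1), width = 1/1 - 0/1 = 1/1
  'c': [0/1 + 1/1*0/1, 0/1 + 1/1*1/3) = [0/1, 1/3)
  'e': [0/1 + 1/1*1/3, 0/1 + 1/1*1/2) = [1/3, 1/2)
  'd': [0/1 + 1/1*1/2, 0/1 + 1/1*1/1) = [1/2, 1/1) <- contains code 49/72
  emit 'd', narrow to [1/2, 1/1)
Step 2: interval [1/2, 1/1), width = 1/1 - 1/2 = 1/2
  'c': [1/2 + 1/2*0/1, 1/2 + 1/2*1/3) = [1/2, 2/3)
  'e': [1/2 + 1/2*1/3, 1/2 + 1/2*1/2) = [2/3, 3/4) <- contains code 49/72
  'd': [1/2 + 1/2*1/2, 1/2 + 1/2*1/1) = [3/4, 1/1)
  emit 'e', narrow to [2/3, 3/4)
Step 3: interval [2/3, 3/4), width = 3/4 - 2/3 = 1/12
  'c': [2/3 + 1/12*0/1, 2/3 + 1/12*1/3) = [2/3, 25/36) <- contains code 49/72
  'e': [2/3 + 1/12*1/3, 2/3 + 1/12*1/2) = [25/36, 17/24)
  'd': [2/3 + 1/12*1/2, 2/3 + 1/12*1/1) = [17/24, 3/4)
  emit 'c', narrow to [2/3, 25/36)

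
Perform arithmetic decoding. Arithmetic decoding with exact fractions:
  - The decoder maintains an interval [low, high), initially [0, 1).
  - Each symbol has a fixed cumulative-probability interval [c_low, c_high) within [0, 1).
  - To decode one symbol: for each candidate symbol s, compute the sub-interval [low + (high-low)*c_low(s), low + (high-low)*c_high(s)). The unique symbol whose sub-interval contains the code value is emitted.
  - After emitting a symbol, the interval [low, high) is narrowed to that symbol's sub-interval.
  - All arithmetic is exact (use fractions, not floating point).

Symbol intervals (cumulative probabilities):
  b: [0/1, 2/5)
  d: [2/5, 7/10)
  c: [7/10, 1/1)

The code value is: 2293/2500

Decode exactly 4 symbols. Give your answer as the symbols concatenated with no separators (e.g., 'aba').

Answer: ccbb

Derivation:
Step 1: interval [0/1, 1/1), width = 1/1 - 0/1 = 1/1
  'b': [0/1 + 1/1*0/1, 0/1 + 1/1*2/5) = [0/1, 2/5)
  'd': [0/1 + 1/1*2/5, 0/1 + 1/1*7/10) = [2/5, 7/10)
  'c': [0/1 + 1/1*7/10, 0/1 + 1/1*1/1) = [7/10, 1/1) <- contains code 2293/2500
  emit 'c', narrow to [7/10, 1/1)
Step 2: interval [7/10, 1/1), width = 1/1 - 7/10 = 3/10
  'b': [7/10 + 3/10*0/1, 7/10 + 3/10*2/5) = [7/10, 41/50)
  'd': [7/10 + 3/10*2/5, 7/10 + 3/10*7/10) = [41/50, 91/100)
  'c': [7/10 + 3/10*7/10, 7/10 + 3/10*1/1) = [91/100, 1/1) <- contains code 2293/2500
  emit 'c', narrow to [91/100, 1/1)
Step 3: interval [91/100, 1/1), width = 1/1 - 91/100 = 9/100
  'b': [91/100 + 9/100*0/1, 91/100 + 9/100*2/5) = [91/100, 473/500) <- contains code 2293/2500
  'd': [91/100 + 9/100*2/5, 91/100 + 9/100*7/10) = [473/500, 973/1000)
  'c': [91/100 + 9/100*7/10, 91/100 + 9/100*1/1) = [973/1000, 1/1)
  emit 'b', narrow to [91/100, 473/500)
Step 4: interval [91/100, 473/500), width = 473/500 - 91/100 = 9/250
  'b': [91/100 + 9/250*0/1, 91/100 + 9/250*2/5) = [91/100, 2311/2500) <- contains code 2293/2500
  'd': [91/100 + 9/250*2/5, 91/100 + 9/250*7/10) = [2311/2500, 1169/1250)
  'c': [91/100 + 9/250*7/10, 91/100 + 9/250*1/1) = [1169/1250, 473/500)
  emit 'b', narrow to [91/100, 2311/2500)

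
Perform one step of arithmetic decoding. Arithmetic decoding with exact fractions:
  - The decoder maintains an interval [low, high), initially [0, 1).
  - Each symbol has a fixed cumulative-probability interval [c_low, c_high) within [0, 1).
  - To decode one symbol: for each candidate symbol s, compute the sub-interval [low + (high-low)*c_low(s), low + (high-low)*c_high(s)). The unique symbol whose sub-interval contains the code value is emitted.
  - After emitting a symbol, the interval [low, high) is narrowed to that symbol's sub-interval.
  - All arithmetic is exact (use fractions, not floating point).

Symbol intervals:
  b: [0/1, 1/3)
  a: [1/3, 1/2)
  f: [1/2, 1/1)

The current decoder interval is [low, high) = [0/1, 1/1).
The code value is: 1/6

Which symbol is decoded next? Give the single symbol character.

Interval width = high − low = 1/1 − 0/1 = 1/1
Scaled code = (code − low) / width = (1/6 − 0/1) / 1/1 = 1/6
  b: [0/1, 1/3) ← scaled code falls here ✓
  a: [1/3, 1/2) 
  f: [1/2, 1/1) 

Answer: b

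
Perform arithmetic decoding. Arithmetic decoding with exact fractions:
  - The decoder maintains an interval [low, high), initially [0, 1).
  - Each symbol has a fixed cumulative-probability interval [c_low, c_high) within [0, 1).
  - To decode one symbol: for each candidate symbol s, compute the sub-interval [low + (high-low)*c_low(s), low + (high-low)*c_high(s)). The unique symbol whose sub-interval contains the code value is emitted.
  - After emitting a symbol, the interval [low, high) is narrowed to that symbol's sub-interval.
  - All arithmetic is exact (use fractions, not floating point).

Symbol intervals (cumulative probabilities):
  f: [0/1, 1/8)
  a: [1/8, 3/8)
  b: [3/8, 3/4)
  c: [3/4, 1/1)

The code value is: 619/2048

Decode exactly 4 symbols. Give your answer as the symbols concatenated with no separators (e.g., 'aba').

Answer: abcb

Derivation:
Step 1: interval [0/1, 1/1), width = 1/1 - 0/1 = 1/1
  'f': [0/1 + 1/1*0/1, 0/1 + 1/1*1/8) = [0/1, 1/8)
  'a': [0/1 + 1/1*1/8, 0/1 + 1/1*3/8) = [1/8, 3/8) <- contains code 619/2048
  'b': [0/1 + 1/1*3/8, 0/1 + 1/1*3/4) = [3/8, 3/4)
  'c': [0/1 + 1/1*3/4, 0/1 + 1/1*1/1) = [3/4, 1/1)
  emit 'a', narrow to [1/8, 3/8)
Step 2: interval [1/8, 3/8), width = 3/8 - 1/8 = 1/4
  'f': [1/8 + 1/4*0/1, 1/8 + 1/4*1/8) = [1/8, 5/32)
  'a': [1/8 + 1/4*1/8, 1/8 + 1/4*3/8) = [5/32, 7/32)
  'b': [1/8 + 1/4*3/8, 1/8 + 1/4*3/4) = [7/32, 5/16) <- contains code 619/2048
  'c': [1/8 + 1/4*3/4, 1/8 + 1/4*1/1) = [5/16, 3/8)
  emit 'b', narrow to [7/32, 5/16)
Step 3: interval [7/32, 5/16), width = 5/16 - 7/32 = 3/32
  'f': [7/32 + 3/32*0/1, 7/32 + 3/32*1/8) = [7/32, 59/256)
  'a': [7/32 + 3/32*1/8, 7/32 + 3/32*3/8) = [59/256, 65/256)
  'b': [7/32 + 3/32*3/8, 7/32 + 3/32*3/4) = [65/256, 37/128)
  'c': [7/32 + 3/32*3/4, 7/32 + 3/32*1/1) = [37/128, 5/16) <- contains code 619/2048
  emit 'c', narrow to [37/128, 5/16)
Step 4: interval [37/128, 5/16), width = 5/16 - 37/128 = 3/128
  'f': [37/128 + 3/128*0/1, 37/128 + 3/128*1/8) = [37/128, 299/1024)
  'a': [37/128 + 3/128*1/8, 37/128 + 3/128*3/8) = [299/1024, 305/1024)
  'b': [37/128 + 3/128*3/8, 37/128 + 3/128*3/4) = [305/1024, 157/512) <- contains code 619/2048
  'c': [37/128 + 3/128*3/4, 37/128 + 3/128*1/1) = [157/512, 5/16)
  emit 'b', narrow to [305/1024, 157/512)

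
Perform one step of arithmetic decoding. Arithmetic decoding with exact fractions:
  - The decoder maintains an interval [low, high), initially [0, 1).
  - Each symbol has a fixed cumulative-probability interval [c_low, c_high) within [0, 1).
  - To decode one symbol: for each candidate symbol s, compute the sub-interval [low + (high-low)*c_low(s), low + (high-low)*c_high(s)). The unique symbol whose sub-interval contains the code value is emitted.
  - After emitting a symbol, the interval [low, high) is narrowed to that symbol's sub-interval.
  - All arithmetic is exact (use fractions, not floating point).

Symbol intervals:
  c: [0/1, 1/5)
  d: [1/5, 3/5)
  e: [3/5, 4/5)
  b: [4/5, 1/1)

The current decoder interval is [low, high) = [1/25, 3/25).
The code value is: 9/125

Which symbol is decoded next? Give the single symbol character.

Answer: d

Derivation:
Interval width = high − low = 3/25 − 1/25 = 2/25
Scaled code = (code − low) / width = (9/125 − 1/25) / 2/25 = 2/5
  c: [0/1, 1/5) 
  d: [1/5, 3/5) ← scaled code falls here ✓
  e: [3/5, 4/5) 
  b: [4/5, 1/1) 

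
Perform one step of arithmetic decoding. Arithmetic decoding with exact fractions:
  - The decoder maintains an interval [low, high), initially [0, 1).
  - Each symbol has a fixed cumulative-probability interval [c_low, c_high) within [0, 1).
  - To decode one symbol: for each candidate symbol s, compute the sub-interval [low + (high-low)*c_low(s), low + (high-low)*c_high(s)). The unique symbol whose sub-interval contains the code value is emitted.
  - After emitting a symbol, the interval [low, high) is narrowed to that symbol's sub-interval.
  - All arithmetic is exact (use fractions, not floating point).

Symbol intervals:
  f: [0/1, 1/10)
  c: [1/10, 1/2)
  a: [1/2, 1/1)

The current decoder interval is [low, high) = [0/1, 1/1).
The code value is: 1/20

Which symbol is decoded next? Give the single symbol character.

Answer: f

Derivation:
Interval width = high − low = 1/1 − 0/1 = 1/1
Scaled code = (code − low) / width = (1/20 − 0/1) / 1/1 = 1/20
  f: [0/1, 1/10) ← scaled code falls here ✓
  c: [1/10, 1/2) 
  a: [1/2, 1/1) 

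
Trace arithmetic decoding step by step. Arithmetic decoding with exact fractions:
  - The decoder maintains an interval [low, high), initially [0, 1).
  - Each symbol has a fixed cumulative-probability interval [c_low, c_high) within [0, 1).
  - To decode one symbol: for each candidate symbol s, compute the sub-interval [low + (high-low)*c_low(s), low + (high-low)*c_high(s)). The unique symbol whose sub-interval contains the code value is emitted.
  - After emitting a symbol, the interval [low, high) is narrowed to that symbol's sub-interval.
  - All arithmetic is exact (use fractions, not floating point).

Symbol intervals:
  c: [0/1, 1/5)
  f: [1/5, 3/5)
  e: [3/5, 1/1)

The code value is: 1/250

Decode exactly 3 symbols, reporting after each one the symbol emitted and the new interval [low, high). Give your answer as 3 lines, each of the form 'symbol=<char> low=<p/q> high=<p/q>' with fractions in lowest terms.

Answer: symbol=c low=0/1 high=1/5
symbol=c low=0/1 high=1/25
symbol=c low=0/1 high=1/125

Derivation:
Step 1: interval [0/1, 1/1), width = 1/1 - 0/1 = 1/1
  'c': [0/1 + 1/1*0/1, 0/1 + 1/1*1/5) = [0/1, 1/5) <- contains code 1/250
  'f': [0/1 + 1/1*1/5, 0/1 + 1/1*3/5) = [1/5, 3/5)
  'e': [0/1 + 1/1*3/5, 0/1 + 1/1*1/1) = [3/5, 1/1)
  emit 'c', narrow to [0/1, 1/5)
Step 2: interval [0/1, 1/5), width = 1/5 - 0/1 = 1/5
  'c': [0/1 + 1/5*0/1, 0/1 + 1/5*1/5) = [0/1, 1/25) <- contains code 1/250
  'f': [0/1 + 1/5*1/5, 0/1 + 1/5*3/5) = [1/25, 3/25)
  'e': [0/1 + 1/5*3/5, 0/1 + 1/5*1/1) = [3/25, 1/5)
  emit 'c', narrow to [0/1, 1/25)
Step 3: interval [0/1, 1/25), width = 1/25 - 0/1 = 1/25
  'c': [0/1 + 1/25*0/1, 0/1 + 1/25*1/5) = [0/1, 1/125) <- contains code 1/250
  'f': [0/1 + 1/25*1/5, 0/1 + 1/25*3/5) = [1/125, 3/125)
  'e': [0/1 + 1/25*3/5, 0/1 + 1/25*1/1) = [3/125, 1/25)
  emit 'c', narrow to [0/1, 1/125)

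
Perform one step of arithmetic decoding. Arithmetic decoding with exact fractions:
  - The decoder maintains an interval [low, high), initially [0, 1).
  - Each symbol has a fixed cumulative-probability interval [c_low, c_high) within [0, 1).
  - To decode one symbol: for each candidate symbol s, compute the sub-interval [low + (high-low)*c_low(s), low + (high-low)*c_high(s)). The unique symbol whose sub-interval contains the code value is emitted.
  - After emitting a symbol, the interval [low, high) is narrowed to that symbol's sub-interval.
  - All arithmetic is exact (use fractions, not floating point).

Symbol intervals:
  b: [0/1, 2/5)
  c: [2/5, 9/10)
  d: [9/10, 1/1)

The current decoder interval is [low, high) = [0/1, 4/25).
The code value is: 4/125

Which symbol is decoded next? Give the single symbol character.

Answer: b

Derivation:
Interval width = high − low = 4/25 − 0/1 = 4/25
Scaled code = (code − low) / width = (4/125 − 0/1) / 4/25 = 1/5
  b: [0/1, 2/5) ← scaled code falls here ✓
  c: [2/5, 9/10) 
  d: [9/10, 1/1) 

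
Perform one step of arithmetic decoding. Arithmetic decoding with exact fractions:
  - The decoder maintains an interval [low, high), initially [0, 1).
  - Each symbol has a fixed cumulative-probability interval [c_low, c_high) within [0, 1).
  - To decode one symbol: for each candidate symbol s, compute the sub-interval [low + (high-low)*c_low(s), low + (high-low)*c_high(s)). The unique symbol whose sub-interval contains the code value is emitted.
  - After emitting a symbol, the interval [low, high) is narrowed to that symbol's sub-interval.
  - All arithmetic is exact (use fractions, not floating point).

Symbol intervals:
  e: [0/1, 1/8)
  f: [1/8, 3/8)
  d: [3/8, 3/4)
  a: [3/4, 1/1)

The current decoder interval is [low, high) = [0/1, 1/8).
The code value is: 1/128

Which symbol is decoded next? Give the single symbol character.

Interval width = high − low = 1/8 − 0/1 = 1/8
Scaled code = (code − low) / width = (1/128 − 0/1) / 1/8 = 1/16
  e: [0/1, 1/8) ← scaled code falls here ✓
  f: [1/8, 3/8) 
  d: [3/8, 3/4) 
  a: [3/4, 1/1) 

Answer: e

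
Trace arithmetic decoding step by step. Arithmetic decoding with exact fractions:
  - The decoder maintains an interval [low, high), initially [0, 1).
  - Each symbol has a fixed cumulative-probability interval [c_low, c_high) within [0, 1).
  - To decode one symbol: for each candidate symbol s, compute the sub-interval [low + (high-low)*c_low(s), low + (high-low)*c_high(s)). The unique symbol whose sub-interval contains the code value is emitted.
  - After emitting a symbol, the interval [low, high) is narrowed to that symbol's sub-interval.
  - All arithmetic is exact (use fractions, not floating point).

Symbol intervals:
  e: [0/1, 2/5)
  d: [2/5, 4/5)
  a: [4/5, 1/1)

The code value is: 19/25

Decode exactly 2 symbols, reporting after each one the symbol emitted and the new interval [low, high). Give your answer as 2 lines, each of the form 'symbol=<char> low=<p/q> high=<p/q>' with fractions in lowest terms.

Answer: symbol=d low=2/5 high=4/5
symbol=a low=18/25 high=4/5

Derivation:
Step 1: interval [0/1, 1/1), width = 1/1 - 0/1 = 1/1
  'e': [0/1 + 1/1*0/1, 0/1 + 1/1*2/5) = [0/1, 2/5)
  'd': [0/1 + 1/1*2/5, 0/1 + 1/1*4/5) = [2/5, 4/5) <- contains code 19/25
  'a': [0/1 + 1/1*4/5, 0/1 + 1/1*1/1) = [4/5, 1/1)
  emit 'd', narrow to [2/5, 4/5)
Step 2: interval [2/5, 4/5), width = 4/5 - 2/5 = 2/5
  'e': [2/5 + 2/5*0/1, 2/5 + 2/5*2/5) = [2/5, 14/25)
  'd': [2/5 + 2/5*2/5, 2/5 + 2/5*4/5) = [14/25, 18/25)
  'a': [2/5 + 2/5*4/5, 2/5 + 2/5*1/1) = [18/25, 4/5) <- contains code 19/25
  emit 'a', narrow to [18/25, 4/5)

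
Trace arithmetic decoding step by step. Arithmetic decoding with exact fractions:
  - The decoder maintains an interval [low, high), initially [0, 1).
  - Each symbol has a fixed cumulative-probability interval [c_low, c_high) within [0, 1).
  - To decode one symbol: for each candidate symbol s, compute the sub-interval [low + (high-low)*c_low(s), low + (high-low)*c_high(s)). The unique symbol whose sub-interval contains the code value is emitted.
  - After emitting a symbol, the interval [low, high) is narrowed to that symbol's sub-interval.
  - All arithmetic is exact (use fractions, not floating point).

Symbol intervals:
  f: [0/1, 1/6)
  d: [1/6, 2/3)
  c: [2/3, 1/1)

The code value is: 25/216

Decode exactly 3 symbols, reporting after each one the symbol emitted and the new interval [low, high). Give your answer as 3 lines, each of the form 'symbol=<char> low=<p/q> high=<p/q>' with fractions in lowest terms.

Step 1: interval [0/1, 1/1), width = 1/1 - 0/1 = 1/1
  'f': [0/1 + 1/1*0/1, 0/1 + 1/1*1/6) = [0/1, 1/6) <- contains code 25/216
  'd': [0/1 + 1/1*1/6, 0/1 + 1/1*2/3) = [1/6, 2/3)
  'c': [0/1 + 1/1*2/3, 0/1 + 1/1*1/1) = [2/3, 1/1)
  emit 'f', narrow to [0/1, 1/6)
Step 2: interval [0/1, 1/6), width = 1/6 - 0/1 = 1/6
  'f': [0/1 + 1/6*0/1, 0/1 + 1/6*1/6) = [0/1, 1/36)
  'd': [0/1 + 1/6*1/6, 0/1 + 1/6*2/3) = [1/36, 1/9)
  'c': [0/1 + 1/6*2/3, 0/1 + 1/6*1/1) = [1/9, 1/6) <- contains code 25/216
  emit 'c', narrow to [1/9, 1/6)
Step 3: interval [1/9, 1/6), width = 1/6 - 1/9 = 1/18
  'f': [1/9 + 1/18*0/1, 1/9 + 1/18*1/6) = [1/9, 13/108) <- contains code 25/216
  'd': [1/9 + 1/18*1/6, 1/9 + 1/18*2/3) = [13/108, 4/27)
  'c': [1/9 + 1/18*2/3, 1/9 + 1/18*1/1) = [4/27, 1/6)
  emit 'f', narrow to [1/9, 13/108)

Answer: symbol=f low=0/1 high=1/6
symbol=c low=1/9 high=1/6
symbol=f low=1/9 high=13/108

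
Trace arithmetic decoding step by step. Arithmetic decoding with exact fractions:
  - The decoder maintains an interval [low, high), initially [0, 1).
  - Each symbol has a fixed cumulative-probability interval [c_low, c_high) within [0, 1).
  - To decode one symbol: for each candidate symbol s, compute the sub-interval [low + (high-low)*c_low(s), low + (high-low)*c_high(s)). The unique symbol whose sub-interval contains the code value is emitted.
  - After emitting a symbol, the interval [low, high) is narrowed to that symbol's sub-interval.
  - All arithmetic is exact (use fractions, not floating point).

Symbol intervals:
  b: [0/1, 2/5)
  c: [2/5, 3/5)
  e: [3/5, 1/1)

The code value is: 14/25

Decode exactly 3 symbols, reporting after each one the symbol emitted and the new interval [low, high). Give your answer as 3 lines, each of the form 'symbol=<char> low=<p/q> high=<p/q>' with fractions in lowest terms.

Answer: symbol=c low=2/5 high=3/5
symbol=e low=13/25 high=3/5
symbol=c low=69/125 high=71/125

Derivation:
Step 1: interval [0/1, 1/1), width = 1/1 - 0/1 = 1/1
  'b': [0/1 + 1/1*0/1, 0/1 + 1/1*2/5) = [0/1, 2/5)
  'c': [0/1 + 1/1*2/5, 0/1 + 1/1*3/5) = [2/5, 3/5) <- contains code 14/25
  'e': [0/1 + 1/1*3/5, 0/1 + 1/1*1/1) = [3/5, 1/1)
  emit 'c', narrow to [2/5, 3/5)
Step 2: interval [2/5, 3/5), width = 3/5 - 2/5 = 1/5
  'b': [2/5 + 1/5*0/1, 2/5 + 1/5*2/5) = [2/5, 12/25)
  'c': [2/5 + 1/5*2/5, 2/5 + 1/5*3/5) = [12/25, 13/25)
  'e': [2/5 + 1/5*3/5, 2/5 + 1/5*1/1) = [13/25, 3/5) <- contains code 14/25
  emit 'e', narrow to [13/25, 3/5)
Step 3: interval [13/25, 3/5), width = 3/5 - 13/25 = 2/25
  'b': [13/25 + 2/25*0/1, 13/25 + 2/25*2/5) = [13/25, 69/125)
  'c': [13/25 + 2/25*2/5, 13/25 + 2/25*3/5) = [69/125, 71/125) <- contains code 14/25
  'e': [13/25 + 2/25*3/5, 13/25 + 2/25*1/1) = [71/125, 3/5)
  emit 'c', narrow to [69/125, 71/125)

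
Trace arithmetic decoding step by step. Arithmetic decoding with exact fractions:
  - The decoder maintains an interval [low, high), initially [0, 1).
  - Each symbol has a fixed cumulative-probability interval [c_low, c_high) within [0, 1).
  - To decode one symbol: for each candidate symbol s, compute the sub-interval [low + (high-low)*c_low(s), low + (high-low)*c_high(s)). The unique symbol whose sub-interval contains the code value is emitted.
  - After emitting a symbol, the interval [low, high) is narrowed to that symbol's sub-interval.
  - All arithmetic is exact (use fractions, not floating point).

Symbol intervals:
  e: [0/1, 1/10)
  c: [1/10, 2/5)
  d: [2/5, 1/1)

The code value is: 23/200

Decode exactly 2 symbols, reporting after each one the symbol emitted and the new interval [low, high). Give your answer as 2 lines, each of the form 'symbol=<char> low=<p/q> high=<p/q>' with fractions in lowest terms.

Answer: symbol=c low=1/10 high=2/5
symbol=e low=1/10 high=13/100

Derivation:
Step 1: interval [0/1, 1/1), width = 1/1 - 0/1 = 1/1
  'e': [0/1 + 1/1*0/1, 0/1 + 1/1*1/10) = [0/1, 1/10)
  'c': [0/1 + 1/1*1/10, 0/1 + 1/1*2/5) = [1/10, 2/5) <- contains code 23/200
  'd': [0/1 + 1/1*2/5, 0/1 + 1/1*1/1) = [2/5, 1/1)
  emit 'c', narrow to [1/10, 2/5)
Step 2: interval [1/10, 2/5), width = 2/5 - 1/10 = 3/10
  'e': [1/10 + 3/10*0/1, 1/10 + 3/10*1/10) = [1/10, 13/100) <- contains code 23/200
  'c': [1/10 + 3/10*1/10, 1/10 + 3/10*2/5) = [13/100, 11/50)
  'd': [1/10 + 3/10*2/5, 1/10 + 3/10*1/1) = [11/50, 2/5)
  emit 'e', narrow to [1/10, 13/100)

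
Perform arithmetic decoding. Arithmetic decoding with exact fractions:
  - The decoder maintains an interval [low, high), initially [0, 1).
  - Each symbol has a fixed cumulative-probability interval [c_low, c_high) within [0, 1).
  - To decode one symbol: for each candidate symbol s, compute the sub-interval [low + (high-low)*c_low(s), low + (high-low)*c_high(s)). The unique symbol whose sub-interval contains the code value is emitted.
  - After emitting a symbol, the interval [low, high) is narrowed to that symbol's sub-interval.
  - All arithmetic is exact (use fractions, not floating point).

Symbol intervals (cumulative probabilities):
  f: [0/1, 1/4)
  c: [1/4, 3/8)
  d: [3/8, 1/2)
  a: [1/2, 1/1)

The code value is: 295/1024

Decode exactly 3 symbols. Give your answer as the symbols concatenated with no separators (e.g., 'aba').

Step 1: interval [0/1, 1/1), width = 1/1 - 0/1 = 1/1
  'f': [0/1 + 1/1*0/1, 0/1 + 1/1*1/4) = [0/1, 1/4)
  'c': [0/1 + 1/1*1/4, 0/1 + 1/1*3/8) = [1/4, 3/8) <- contains code 295/1024
  'd': [0/1 + 1/1*3/8, 0/1 + 1/1*1/2) = [3/8, 1/2)
  'a': [0/1 + 1/1*1/2, 0/1 + 1/1*1/1) = [1/2, 1/1)
  emit 'c', narrow to [1/4, 3/8)
Step 2: interval [1/4, 3/8), width = 3/8 - 1/4 = 1/8
  'f': [1/4 + 1/8*0/1, 1/4 + 1/8*1/4) = [1/4, 9/32)
  'c': [1/4 + 1/8*1/4, 1/4 + 1/8*3/8) = [9/32, 19/64) <- contains code 295/1024
  'd': [1/4 + 1/8*3/8, 1/4 + 1/8*1/2) = [19/64, 5/16)
  'a': [1/4 + 1/8*1/2, 1/4 + 1/8*1/1) = [5/16, 3/8)
  emit 'c', narrow to [9/32, 19/64)
Step 3: interval [9/32, 19/64), width = 19/64 - 9/32 = 1/64
  'f': [9/32 + 1/64*0/1, 9/32 + 1/64*1/4) = [9/32, 73/256)
  'c': [9/32 + 1/64*1/4, 9/32 + 1/64*3/8) = [73/256, 147/512)
  'd': [9/32 + 1/64*3/8, 9/32 + 1/64*1/2) = [147/512, 37/128) <- contains code 295/1024
  'a': [9/32 + 1/64*1/2, 9/32 + 1/64*1/1) = [37/128, 19/64)
  emit 'd', narrow to [147/512, 37/128)

Answer: ccd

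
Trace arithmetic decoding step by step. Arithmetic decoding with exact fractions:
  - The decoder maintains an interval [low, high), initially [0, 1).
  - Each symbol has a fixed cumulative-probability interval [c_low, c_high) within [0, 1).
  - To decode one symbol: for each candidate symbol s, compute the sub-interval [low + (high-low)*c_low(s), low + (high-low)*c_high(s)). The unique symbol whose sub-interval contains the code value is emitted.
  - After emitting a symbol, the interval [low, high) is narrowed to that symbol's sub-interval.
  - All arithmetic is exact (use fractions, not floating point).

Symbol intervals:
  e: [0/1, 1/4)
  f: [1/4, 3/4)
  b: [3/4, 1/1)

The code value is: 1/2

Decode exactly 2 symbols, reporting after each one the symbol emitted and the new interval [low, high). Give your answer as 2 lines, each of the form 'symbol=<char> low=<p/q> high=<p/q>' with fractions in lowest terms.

Step 1: interval [0/1, 1/1), width = 1/1 - 0/1 = 1/1
  'e': [0/1 + 1/1*0/1, 0/1 + 1/1*1/4) = [0/1, 1/4)
  'f': [0/1 + 1/1*1/4, 0/1 + 1/1*3/4) = [1/4, 3/4) <- contains code 1/2
  'b': [0/1 + 1/1*3/4, 0/1 + 1/1*1/1) = [3/4, 1/1)
  emit 'f', narrow to [1/4, 3/4)
Step 2: interval [1/4, 3/4), width = 3/4 - 1/4 = 1/2
  'e': [1/4 + 1/2*0/1, 1/4 + 1/2*1/4) = [1/4, 3/8)
  'f': [1/4 + 1/2*1/4, 1/4 + 1/2*3/4) = [3/8, 5/8) <- contains code 1/2
  'b': [1/4 + 1/2*3/4, 1/4 + 1/2*1/1) = [5/8, 3/4)
  emit 'f', narrow to [3/8, 5/8)

Answer: symbol=f low=1/4 high=3/4
symbol=f low=3/8 high=5/8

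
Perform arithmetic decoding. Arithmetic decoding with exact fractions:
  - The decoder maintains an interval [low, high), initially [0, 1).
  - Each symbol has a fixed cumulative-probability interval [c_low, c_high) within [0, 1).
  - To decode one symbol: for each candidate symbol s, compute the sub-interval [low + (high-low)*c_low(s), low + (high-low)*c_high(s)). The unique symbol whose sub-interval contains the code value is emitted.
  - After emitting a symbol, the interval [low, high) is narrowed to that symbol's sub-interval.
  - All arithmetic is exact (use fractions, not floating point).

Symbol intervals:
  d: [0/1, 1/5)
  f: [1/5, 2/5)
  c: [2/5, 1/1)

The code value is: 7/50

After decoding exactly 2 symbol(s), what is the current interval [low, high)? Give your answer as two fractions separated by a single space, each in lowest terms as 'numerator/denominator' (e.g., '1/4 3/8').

Step 1: interval [0/1, 1/1), width = 1/1 - 0/1 = 1/1
  'd': [0/1 + 1/1*0/1, 0/1 + 1/1*1/5) = [0/1, 1/5) <- contains code 7/50
  'f': [0/1 + 1/1*1/5, 0/1 + 1/1*2/5) = [1/5, 2/5)
  'c': [0/1 + 1/1*2/5, 0/1 + 1/1*1/1) = [2/5, 1/1)
  emit 'd', narrow to [0/1, 1/5)
Step 2: interval [0/1, 1/5), width = 1/5 - 0/1 = 1/5
  'd': [0/1 + 1/5*0/1, 0/1 + 1/5*1/5) = [0/1, 1/25)
  'f': [0/1 + 1/5*1/5, 0/1 + 1/5*2/5) = [1/25, 2/25)
  'c': [0/1 + 1/5*2/5, 0/1 + 1/5*1/1) = [2/25, 1/5) <- contains code 7/50
  emit 'c', narrow to [2/25, 1/5)

Answer: 2/25 1/5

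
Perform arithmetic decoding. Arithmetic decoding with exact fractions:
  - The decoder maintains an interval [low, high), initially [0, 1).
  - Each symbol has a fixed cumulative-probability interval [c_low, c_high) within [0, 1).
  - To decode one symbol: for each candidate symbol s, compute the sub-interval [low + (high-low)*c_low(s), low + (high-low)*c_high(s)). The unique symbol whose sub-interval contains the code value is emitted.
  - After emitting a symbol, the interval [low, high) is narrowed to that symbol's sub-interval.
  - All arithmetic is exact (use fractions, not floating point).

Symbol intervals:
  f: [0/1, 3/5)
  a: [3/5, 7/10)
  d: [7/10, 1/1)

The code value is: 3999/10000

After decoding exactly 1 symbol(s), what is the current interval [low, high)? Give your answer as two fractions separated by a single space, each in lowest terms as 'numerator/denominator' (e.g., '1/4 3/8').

Answer: 0/1 3/5

Derivation:
Step 1: interval [0/1, 1/1), width = 1/1 - 0/1 = 1/1
  'f': [0/1 + 1/1*0/1, 0/1 + 1/1*3/5) = [0/1, 3/5) <- contains code 3999/10000
  'a': [0/1 + 1/1*3/5, 0/1 + 1/1*7/10) = [3/5, 7/10)
  'd': [0/1 + 1/1*7/10, 0/1 + 1/1*1/1) = [7/10, 1/1)
  emit 'f', narrow to [0/1, 3/5)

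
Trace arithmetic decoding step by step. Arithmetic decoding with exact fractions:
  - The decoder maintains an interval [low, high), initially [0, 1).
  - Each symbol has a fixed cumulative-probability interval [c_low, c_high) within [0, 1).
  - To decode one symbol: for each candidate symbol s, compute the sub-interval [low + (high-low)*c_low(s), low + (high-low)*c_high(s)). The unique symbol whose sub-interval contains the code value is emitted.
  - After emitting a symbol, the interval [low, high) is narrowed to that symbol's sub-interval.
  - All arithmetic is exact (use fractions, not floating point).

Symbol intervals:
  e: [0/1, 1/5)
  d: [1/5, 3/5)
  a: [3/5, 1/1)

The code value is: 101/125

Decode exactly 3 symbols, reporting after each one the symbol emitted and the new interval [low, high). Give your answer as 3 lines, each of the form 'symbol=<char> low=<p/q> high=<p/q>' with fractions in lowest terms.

Answer: symbol=a low=3/5 high=1/1
symbol=d low=17/25 high=21/25
symbol=a low=97/125 high=21/25

Derivation:
Step 1: interval [0/1, 1/1), width = 1/1 - 0/1 = 1/1
  'e': [0/1 + 1/1*0/1, 0/1 + 1/1*1/5) = [0/1, 1/5)
  'd': [0/1 + 1/1*1/5, 0/1 + 1/1*3/5) = [1/5, 3/5)
  'a': [0/1 + 1/1*3/5, 0/1 + 1/1*1/1) = [3/5, 1/1) <- contains code 101/125
  emit 'a', narrow to [3/5, 1/1)
Step 2: interval [3/5, 1/1), width = 1/1 - 3/5 = 2/5
  'e': [3/5 + 2/5*0/1, 3/5 + 2/5*1/5) = [3/5, 17/25)
  'd': [3/5 + 2/5*1/5, 3/5 + 2/5*3/5) = [17/25, 21/25) <- contains code 101/125
  'a': [3/5 + 2/5*3/5, 3/5 + 2/5*1/1) = [21/25, 1/1)
  emit 'd', narrow to [17/25, 21/25)
Step 3: interval [17/25, 21/25), width = 21/25 - 17/25 = 4/25
  'e': [17/25 + 4/25*0/1, 17/25 + 4/25*1/5) = [17/25, 89/125)
  'd': [17/25 + 4/25*1/5, 17/25 + 4/25*3/5) = [89/125, 97/125)
  'a': [17/25 + 4/25*3/5, 17/25 + 4/25*1/1) = [97/125, 21/25) <- contains code 101/125
  emit 'a', narrow to [97/125, 21/25)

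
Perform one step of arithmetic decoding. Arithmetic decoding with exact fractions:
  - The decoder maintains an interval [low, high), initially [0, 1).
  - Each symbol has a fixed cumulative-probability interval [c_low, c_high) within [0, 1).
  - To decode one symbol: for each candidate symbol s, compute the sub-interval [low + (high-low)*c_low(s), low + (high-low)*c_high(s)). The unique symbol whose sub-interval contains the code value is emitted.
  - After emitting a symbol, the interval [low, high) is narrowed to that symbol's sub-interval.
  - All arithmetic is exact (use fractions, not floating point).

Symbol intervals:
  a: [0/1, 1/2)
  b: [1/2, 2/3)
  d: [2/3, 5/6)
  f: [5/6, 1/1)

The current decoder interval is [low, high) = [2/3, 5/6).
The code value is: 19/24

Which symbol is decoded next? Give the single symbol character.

Interval width = high − low = 5/6 − 2/3 = 1/6
Scaled code = (code − low) / width = (19/24 − 2/3) / 1/6 = 3/4
  a: [0/1, 1/2) 
  b: [1/2, 2/3) 
  d: [2/3, 5/6) ← scaled code falls here ✓
  f: [5/6, 1/1) 

Answer: d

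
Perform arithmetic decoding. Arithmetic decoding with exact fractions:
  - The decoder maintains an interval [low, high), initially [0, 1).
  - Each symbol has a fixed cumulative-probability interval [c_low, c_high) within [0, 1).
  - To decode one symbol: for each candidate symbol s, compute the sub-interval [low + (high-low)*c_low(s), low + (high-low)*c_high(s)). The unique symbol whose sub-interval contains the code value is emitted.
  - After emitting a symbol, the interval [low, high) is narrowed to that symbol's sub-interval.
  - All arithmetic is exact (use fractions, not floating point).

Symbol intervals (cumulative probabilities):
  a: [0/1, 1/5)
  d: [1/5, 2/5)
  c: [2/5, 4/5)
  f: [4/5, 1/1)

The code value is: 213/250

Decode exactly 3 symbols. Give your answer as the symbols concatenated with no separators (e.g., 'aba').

Step 1: interval [0/1, 1/1), width = 1/1 - 0/1 = 1/1
  'a': [0/1 + 1/1*0/1, 0/1 + 1/1*1/5) = [0/1, 1/5)
  'd': [0/1 + 1/1*1/5, 0/1 + 1/1*2/5) = [1/5, 2/5)
  'c': [0/1 + 1/1*2/5, 0/1 + 1/1*4/5) = [2/5, 4/5)
  'f': [0/1 + 1/1*4/5, 0/1 + 1/1*1/1) = [4/5, 1/1) <- contains code 213/250
  emit 'f', narrow to [4/5, 1/1)
Step 2: interval [4/5, 1/1), width = 1/1 - 4/5 = 1/5
  'a': [4/5 + 1/5*0/1, 4/5 + 1/5*1/5) = [4/5, 21/25)
  'd': [4/5 + 1/5*1/5, 4/5 + 1/5*2/5) = [21/25, 22/25) <- contains code 213/250
  'c': [4/5 + 1/5*2/5, 4/5 + 1/5*4/5) = [22/25, 24/25)
  'f': [4/5 + 1/5*4/5, 4/5 + 1/5*1/1) = [24/25, 1/1)
  emit 'd', narrow to [21/25, 22/25)
Step 3: interval [21/25, 22/25), width = 22/25 - 21/25 = 1/25
  'a': [21/25 + 1/25*0/1, 21/25 + 1/25*1/5) = [21/25, 106/125)
  'd': [21/25 + 1/25*1/5, 21/25 + 1/25*2/5) = [106/125, 107/125) <- contains code 213/250
  'c': [21/25 + 1/25*2/5, 21/25 + 1/25*4/5) = [107/125, 109/125)
  'f': [21/25 + 1/25*4/5, 21/25 + 1/25*1/1) = [109/125, 22/25)
  emit 'd', narrow to [106/125, 107/125)

Answer: fdd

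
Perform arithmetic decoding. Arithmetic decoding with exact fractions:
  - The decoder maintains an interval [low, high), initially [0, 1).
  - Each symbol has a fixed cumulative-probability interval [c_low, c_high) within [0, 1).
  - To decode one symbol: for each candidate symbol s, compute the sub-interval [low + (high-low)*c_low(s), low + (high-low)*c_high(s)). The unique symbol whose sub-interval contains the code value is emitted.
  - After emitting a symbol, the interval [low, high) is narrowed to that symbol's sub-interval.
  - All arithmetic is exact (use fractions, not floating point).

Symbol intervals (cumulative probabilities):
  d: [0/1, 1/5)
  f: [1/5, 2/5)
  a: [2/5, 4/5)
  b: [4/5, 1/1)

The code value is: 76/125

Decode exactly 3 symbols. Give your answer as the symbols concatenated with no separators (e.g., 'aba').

Answer: aaf

Derivation:
Step 1: interval [0/1, 1/1), width = 1/1 - 0/1 = 1/1
  'd': [0/1 + 1/1*0/1, 0/1 + 1/1*1/5) = [0/1, 1/5)
  'f': [0/1 + 1/1*1/5, 0/1 + 1/1*2/5) = [1/5, 2/5)
  'a': [0/1 + 1/1*2/5, 0/1 + 1/1*4/5) = [2/5, 4/5) <- contains code 76/125
  'b': [0/1 + 1/1*4/5, 0/1 + 1/1*1/1) = [4/5, 1/1)
  emit 'a', narrow to [2/5, 4/5)
Step 2: interval [2/5, 4/5), width = 4/5 - 2/5 = 2/5
  'd': [2/5 + 2/5*0/1, 2/5 + 2/5*1/5) = [2/5, 12/25)
  'f': [2/5 + 2/5*1/5, 2/5 + 2/5*2/5) = [12/25, 14/25)
  'a': [2/5 + 2/5*2/5, 2/5 + 2/5*4/5) = [14/25, 18/25) <- contains code 76/125
  'b': [2/5 + 2/5*4/5, 2/5 + 2/5*1/1) = [18/25, 4/5)
  emit 'a', narrow to [14/25, 18/25)
Step 3: interval [14/25, 18/25), width = 18/25 - 14/25 = 4/25
  'd': [14/25 + 4/25*0/1, 14/25 + 4/25*1/5) = [14/25, 74/125)
  'f': [14/25 + 4/25*1/5, 14/25 + 4/25*2/5) = [74/125, 78/125) <- contains code 76/125
  'a': [14/25 + 4/25*2/5, 14/25 + 4/25*4/5) = [78/125, 86/125)
  'b': [14/25 + 4/25*4/5, 14/25 + 4/25*1/1) = [86/125, 18/25)
  emit 'f', narrow to [74/125, 78/125)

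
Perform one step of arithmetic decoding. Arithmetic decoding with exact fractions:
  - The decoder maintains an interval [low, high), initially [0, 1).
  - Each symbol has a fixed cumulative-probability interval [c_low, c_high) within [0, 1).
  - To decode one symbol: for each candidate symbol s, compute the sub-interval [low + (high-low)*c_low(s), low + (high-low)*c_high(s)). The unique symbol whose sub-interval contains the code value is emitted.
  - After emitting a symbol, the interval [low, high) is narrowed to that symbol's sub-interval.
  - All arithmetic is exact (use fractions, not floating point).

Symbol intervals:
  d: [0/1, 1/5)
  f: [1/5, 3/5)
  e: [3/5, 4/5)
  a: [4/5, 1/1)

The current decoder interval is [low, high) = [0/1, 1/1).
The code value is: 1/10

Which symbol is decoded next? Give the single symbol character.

Answer: d

Derivation:
Interval width = high − low = 1/1 − 0/1 = 1/1
Scaled code = (code − low) / width = (1/10 − 0/1) / 1/1 = 1/10
  d: [0/1, 1/5) ← scaled code falls here ✓
  f: [1/5, 3/5) 
  e: [3/5, 4/5) 
  a: [4/5, 1/1) 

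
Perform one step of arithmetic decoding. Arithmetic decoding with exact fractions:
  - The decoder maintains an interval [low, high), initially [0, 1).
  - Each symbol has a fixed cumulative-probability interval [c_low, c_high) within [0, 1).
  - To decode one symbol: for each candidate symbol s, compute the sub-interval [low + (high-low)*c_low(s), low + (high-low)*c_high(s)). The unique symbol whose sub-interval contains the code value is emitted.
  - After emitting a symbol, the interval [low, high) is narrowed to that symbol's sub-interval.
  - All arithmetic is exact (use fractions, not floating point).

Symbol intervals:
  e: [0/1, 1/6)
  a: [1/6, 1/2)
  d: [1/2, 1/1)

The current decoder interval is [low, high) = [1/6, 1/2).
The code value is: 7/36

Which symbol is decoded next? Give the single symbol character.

Answer: e

Derivation:
Interval width = high − low = 1/2 − 1/6 = 1/3
Scaled code = (code − low) / width = (7/36 − 1/6) / 1/3 = 1/12
  e: [0/1, 1/6) ← scaled code falls here ✓
  a: [1/6, 1/2) 
  d: [1/2, 1/1) 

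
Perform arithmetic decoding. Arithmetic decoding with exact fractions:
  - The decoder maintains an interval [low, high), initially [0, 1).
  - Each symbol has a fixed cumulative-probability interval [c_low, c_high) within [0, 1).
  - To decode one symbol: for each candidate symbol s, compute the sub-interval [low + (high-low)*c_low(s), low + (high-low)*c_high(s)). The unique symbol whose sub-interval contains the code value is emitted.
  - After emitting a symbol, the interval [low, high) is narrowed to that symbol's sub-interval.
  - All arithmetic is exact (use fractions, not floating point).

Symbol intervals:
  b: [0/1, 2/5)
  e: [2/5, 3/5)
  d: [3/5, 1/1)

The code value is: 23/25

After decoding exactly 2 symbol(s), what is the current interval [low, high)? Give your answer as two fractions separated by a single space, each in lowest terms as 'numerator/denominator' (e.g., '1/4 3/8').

Answer: 21/25 1/1

Derivation:
Step 1: interval [0/1, 1/1), width = 1/1 - 0/1 = 1/1
  'b': [0/1 + 1/1*0/1, 0/1 + 1/1*2/5) = [0/1, 2/5)
  'e': [0/1 + 1/1*2/5, 0/1 + 1/1*3/5) = [2/5, 3/5)
  'd': [0/1 + 1/1*3/5, 0/1 + 1/1*1/1) = [3/5, 1/1) <- contains code 23/25
  emit 'd', narrow to [3/5, 1/1)
Step 2: interval [3/5, 1/1), width = 1/1 - 3/5 = 2/5
  'b': [3/5 + 2/5*0/1, 3/5 + 2/5*2/5) = [3/5, 19/25)
  'e': [3/5 + 2/5*2/5, 3/5 + 2/5*3/5) = [19/25, 21/25)
  'd': [3/5 + 2/5*3/5, 3/5 + 2/5*1/1) = [21/25, 1/1) <- contains code 23/25
  emit 'd', narrow to [21/25, 1/1)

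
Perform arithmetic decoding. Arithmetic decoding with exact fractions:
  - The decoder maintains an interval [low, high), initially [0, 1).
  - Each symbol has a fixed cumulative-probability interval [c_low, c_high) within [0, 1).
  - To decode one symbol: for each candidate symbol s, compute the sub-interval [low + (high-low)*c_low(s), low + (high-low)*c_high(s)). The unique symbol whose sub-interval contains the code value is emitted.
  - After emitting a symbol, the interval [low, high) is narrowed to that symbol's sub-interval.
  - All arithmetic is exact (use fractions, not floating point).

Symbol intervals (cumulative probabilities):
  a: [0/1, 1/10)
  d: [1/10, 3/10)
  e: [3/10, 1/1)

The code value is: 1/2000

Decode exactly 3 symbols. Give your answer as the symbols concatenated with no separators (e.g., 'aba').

Answer: aaa

Derivation:
Step 1: interval [0/1, 1/1), width = 1/1 - 0/1 = 1/1
  'a': [0/1 + 1/1*0/1, 0/1 + 1/1*1/10) = [0/1, 1/10) <- contains code 1/2000
  'd': [0/1 + 1/1*1/10, 0/1 + 1/1*3/10) = [1/10, 3/10)
  'e': [0/1 + 1/1*3/10, 0/1 + 1/1*1/1) = [3/10, 1/1)
  emit 'a', narrow to [0/1, 1/10)
Step 2: interval [0/1, 1/10), width = 1/10 - 0/1 = 1/10
  'a': [0/1 + 1/10*0/1, 0/1 + 1/10*1/10) = [0/1, 1/100) <- contains code 1/2000
  'd': [0/1 + 1/10*1/10, 0/1 + 1/10*3/10) = [1/100, 3/100)
  'e': [0/1 + 1/10*3/10, 0/1 + 1/10*1/1) = [3/100, 1/10)
  emit 'a', narrow to [0/1, 1/100)
Step 3: interval [0/1, 1/100), width = 1/100 - 0/1 = 1/100
  'a': [0/1 + 1/100*0/1, 0/1 + 1/100*1/10) = [0/1, 1/1000) <- contains code 1/2000
  'd': [0/1 + 1/100*1/10, 0/1 + 1/100*3/10) = [1/1000, 3/1000)
  'e': [0/1 + 1/100*3/10, 0/1 + 1/100*1/1) = [3/1000, 1/100)
  emit 'a', narrow to [0/1, 1/1000)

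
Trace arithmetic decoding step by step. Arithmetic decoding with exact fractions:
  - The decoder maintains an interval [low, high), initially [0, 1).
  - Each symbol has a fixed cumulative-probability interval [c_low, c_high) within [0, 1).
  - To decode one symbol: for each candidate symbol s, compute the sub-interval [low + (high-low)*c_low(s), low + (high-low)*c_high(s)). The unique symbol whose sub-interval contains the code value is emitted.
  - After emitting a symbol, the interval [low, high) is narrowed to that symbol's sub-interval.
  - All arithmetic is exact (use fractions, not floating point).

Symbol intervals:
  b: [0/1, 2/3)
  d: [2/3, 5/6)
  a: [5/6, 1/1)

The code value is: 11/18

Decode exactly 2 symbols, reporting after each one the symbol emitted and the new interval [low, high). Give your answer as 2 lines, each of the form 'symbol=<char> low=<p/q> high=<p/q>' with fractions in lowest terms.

Step 1: interval [0/1, 1/1), width = 1/1 - 0/1 = 1/1
  'b': [0/1 + 1/1*0/1, 0/1 + 1/1*2/3) = [0/1, 2/3) <- contains code 11/18
  'd': [0/1 + 1/1*2/3, 0/1 + 1/1*5/6) = [2/3, 5/6)
  'a': [0/1 + 1/1*5/6, 0/1 + 1/1*1/1) = [5/6, 1/1)
  emit 'b', narrow to [0/1, 2/3)
Step 2: interval [0/1, 2/3), width = 2/3 - 0/1 = 2/3
  'b': [0/1 + 2/3*0/1, 0/1 + 2/3*2/3) = [0/1, 4/9)
  'd': [0/1 + 2/3*2/3, 0/1 + 2/3*5/6) = [4/9, 5/9)
  'a': [0/1 + 2/3*5/6, 0/1 + 2/3*1/1) = [5/9, 2/3) <- contains code 11/18
  emit 'a', narrow to [5/9, 2/3)

Answer: symbol=b low=0/1 high=2/3
symbol=a low=5/9 high=2/3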